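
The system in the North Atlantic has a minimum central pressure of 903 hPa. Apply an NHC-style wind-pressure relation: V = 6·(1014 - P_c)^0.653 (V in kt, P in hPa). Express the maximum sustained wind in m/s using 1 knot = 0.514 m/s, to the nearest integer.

67 m/s

ΔP = 1014 − 903 = 111 hPa.
V ≈ 6 × 111^0.653 = 6 × 21.657 ≈ 129.941 kt.
129.941 × 0.514 ≈ 66.79 m/s → 67 m/s.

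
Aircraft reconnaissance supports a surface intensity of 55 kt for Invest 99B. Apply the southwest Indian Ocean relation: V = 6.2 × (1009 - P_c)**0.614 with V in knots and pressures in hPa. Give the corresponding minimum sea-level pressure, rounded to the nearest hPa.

974 hPa

ΔP = (V / 6.2)^(1/0.614) = (55/6.2)^1.629.
55/6.2 = 8.871; 8.871^1.629 ≈ 34.99 hPa.
P_c = 1009 − 34.99 = 974.01 ≈ 974 hPa.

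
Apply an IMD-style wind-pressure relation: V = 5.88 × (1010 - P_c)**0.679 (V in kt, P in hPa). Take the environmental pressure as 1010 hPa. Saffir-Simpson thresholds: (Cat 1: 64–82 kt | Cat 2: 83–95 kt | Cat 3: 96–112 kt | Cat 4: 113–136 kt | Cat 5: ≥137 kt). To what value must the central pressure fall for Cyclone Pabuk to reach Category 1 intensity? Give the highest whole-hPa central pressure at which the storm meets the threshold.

Category 1 begins at V = 64 kt.
Required ΔP = (64/5.88)^(1/0.679) = 10.884^1.473 ≈ 33.65 hPa.
P_c ≤ 1010 − 33.65 = 976.35, so the highest integer P_c is 976 hPa.

976 hPa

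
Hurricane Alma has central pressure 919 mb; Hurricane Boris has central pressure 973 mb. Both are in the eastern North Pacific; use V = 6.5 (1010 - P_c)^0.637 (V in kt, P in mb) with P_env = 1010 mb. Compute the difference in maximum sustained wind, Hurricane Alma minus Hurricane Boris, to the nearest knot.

50 kt

Hurricane Alma: ΔP = 91; V ≈ 6.5 × 91^0.637 ≈ 115.03 kt.
Hurricane Boris: ΔP = 37; V ≈ 6.5 × 37^0.637 ≈ 64.84 kt.
Difference ≈ 115.03 − 64.84 = 50.19 → 50 kt.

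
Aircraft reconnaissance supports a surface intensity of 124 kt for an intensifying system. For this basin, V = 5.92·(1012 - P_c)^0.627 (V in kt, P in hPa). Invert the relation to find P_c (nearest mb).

884 mb

ΔP = (V / 5.92)^(1/0.627) = (124/5.92)^1.595.
124/5.92 = 20.946; 20.946^1.595 ≈ 127.94 mb.
P_c = 1012 − 127.94 = 884.06 ≈ 884 mb.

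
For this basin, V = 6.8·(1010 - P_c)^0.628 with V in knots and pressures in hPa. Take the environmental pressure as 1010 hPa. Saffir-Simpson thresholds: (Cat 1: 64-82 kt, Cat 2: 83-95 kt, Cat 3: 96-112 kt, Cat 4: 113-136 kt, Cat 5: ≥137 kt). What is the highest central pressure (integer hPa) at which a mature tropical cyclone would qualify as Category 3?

942 hPa

Category 3 begins at V = 96 kt.
Required ΔP = (96/6.8)^(1/0.628) = 14.118^1.592 ≈ 67.74 hPa.
P_c ≤ 1010 − 67.74 = 942.26, so the highest integer P_c is 942 hPa.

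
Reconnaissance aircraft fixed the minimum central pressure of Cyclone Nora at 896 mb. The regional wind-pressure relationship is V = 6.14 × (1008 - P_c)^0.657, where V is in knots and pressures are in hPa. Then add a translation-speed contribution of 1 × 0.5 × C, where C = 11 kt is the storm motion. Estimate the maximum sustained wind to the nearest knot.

142 kt

ΔP = 1008 − 896 = 112 mb.
112^0.657 ≈ 22.199.
V ≈ 6.14 × 22.199 ≈ 136.3 kt.
Translation term: 1 × 0.5 × 11 = 5.5 kt.
Corrected V ≈ 141.8 kt → 142 kt.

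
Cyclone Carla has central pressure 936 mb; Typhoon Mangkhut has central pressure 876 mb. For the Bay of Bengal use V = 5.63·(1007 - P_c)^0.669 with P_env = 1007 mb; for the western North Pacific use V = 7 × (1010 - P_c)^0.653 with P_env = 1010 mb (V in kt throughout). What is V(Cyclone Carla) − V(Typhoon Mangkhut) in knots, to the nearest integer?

-74 kt

Cyclone Carla: ΔP = 71; V ≈ 5.63 × 71^0.669 ≈ 97.50 kt.
Typhoon Mangkhut: ΔP = 134; V ≈ 7 × 134^0.653 ≈ 171.43 kt.
Difference ≈ 97.50 − 171.43 = -73.93 → -74 kt.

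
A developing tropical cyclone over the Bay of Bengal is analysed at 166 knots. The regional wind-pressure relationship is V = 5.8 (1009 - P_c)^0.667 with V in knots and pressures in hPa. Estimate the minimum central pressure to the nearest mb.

ΔP = (V / 5.8)^(1/0.667) = (166/5.8)^1.499.
166/5.8 = 28.621; 28.621^1.499 ≈ 152.73 mb.
P_c = 1009 − 152.73 = 856.27 ≈ 856 mb.

856 mb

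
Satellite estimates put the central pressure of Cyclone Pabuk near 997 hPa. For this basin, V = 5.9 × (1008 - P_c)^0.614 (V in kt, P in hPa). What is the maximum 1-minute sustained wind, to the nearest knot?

ΔP = 1008 − 997 = 11 hPa.
11^0.614 ≈ 4.359.
V ≈ 5.9 × 4.359 ≈ 25.7 kt.

26 kt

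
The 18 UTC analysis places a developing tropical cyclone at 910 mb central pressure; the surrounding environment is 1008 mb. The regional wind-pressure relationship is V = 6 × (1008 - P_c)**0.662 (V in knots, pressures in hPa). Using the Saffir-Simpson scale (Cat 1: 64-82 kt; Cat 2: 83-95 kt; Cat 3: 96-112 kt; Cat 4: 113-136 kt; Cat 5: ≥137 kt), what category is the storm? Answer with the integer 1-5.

ΔP = 1008 − 910 = 98 mb.
V ≈ 6 × 98^0.662 = 6 × 20.81 ≈ 125 kt.
125 kt falls in the Category 4 band.

4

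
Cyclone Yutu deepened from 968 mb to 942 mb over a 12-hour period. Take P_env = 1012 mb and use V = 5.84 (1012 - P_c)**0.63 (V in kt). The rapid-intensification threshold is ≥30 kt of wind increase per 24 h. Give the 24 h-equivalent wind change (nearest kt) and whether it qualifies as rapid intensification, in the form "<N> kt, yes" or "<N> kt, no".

43 kt, yes

V₁: ΔP = 44, V ≈ 5.84 × 44^0.63 ≈ 63.36 kt.
V₂: ΔP = 70, V ≈ 5.84 × 70^0.63 ≈ 84.88 kt.
ΔV over 12 h = 21.52 kt → 24 h equivalent = 21.52 × 24/12 ≈ 43.04 kt.
43 kt ≥ 30 kt ⇒ rapid intensification.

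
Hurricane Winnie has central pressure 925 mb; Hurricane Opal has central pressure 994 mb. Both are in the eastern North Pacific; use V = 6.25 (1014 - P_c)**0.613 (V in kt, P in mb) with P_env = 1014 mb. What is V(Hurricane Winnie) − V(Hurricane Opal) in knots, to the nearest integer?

59 kt

Hurricane Winnie: ΔP = 89; V ≈ 6.25 × 89^0.613 ≈ 97.92 kt.
Hurricane Opal: ΔP = 20; V ≈ 6.25 × 20^0.613 ≈ 39.21 kt.
Difference ≈ 97.92 − 39.21 = 58.71 → 59 kt.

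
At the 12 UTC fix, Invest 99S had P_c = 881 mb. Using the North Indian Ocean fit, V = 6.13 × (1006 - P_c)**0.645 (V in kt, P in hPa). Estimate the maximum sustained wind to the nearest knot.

138 kt

ΔP = 1006 − 881 = 125 mb.
125^0.645 ≈ 22.517.
V ≈ 6.13 × 22.517 ≈ 138.0 kt.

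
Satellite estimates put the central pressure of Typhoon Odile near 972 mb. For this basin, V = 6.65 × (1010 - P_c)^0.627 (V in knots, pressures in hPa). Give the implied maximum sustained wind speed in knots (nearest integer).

65 kt

ΔP = 1010 − 972 = 38 mb.
38^0.627 ≈ 9.784.
V ≈ 6.65 × 9.784 ≈ 65.1 kt.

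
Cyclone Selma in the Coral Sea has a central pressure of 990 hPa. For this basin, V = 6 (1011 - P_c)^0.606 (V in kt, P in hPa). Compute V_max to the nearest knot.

ΔP = 1011 − 990 = 21 hPa.
21^0.606 ≈ 6.328.
V ≈ 6 × 6.328 ≈ 38.0 kt.

38 kt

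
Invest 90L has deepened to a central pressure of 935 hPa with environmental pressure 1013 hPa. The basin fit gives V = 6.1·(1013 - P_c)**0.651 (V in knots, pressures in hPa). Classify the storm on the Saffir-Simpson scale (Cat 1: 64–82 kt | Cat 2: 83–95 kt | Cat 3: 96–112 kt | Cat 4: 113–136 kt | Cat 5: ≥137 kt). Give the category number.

3

ΔP = 1013 − 935 = 78 hPa.
V ≈ 6.1 × 78^0.651 = 6.1 × 17.05 ≈ 104 kt.
104 kt falls in the Category 3 band.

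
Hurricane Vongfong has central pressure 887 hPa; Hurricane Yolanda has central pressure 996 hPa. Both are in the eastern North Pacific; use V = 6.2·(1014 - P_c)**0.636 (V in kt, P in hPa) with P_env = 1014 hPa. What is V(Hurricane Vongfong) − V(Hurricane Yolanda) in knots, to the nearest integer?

Hurricane Vongfong: ΔP = 127; V ≈ 6.2 × 127^0.636 ≈ 135.02 kt.
Hurricane Yolanda: ΔP = 18; V ≈ 6.2 × 18^0.636 ≈ 38.97 kt.
Difference ≈ 135.02 − 38.97 = 96.05 → 96 kt.

96 kt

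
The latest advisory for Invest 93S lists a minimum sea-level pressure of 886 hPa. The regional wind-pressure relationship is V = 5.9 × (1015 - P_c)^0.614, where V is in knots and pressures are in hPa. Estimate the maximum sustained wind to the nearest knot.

ΔP = 1015 − 886 = 129 hPa.
129^0.614 ≈ 19.765.
V ≈ 5.9 × 19.765 ≈ 116.6 kt.

117 kt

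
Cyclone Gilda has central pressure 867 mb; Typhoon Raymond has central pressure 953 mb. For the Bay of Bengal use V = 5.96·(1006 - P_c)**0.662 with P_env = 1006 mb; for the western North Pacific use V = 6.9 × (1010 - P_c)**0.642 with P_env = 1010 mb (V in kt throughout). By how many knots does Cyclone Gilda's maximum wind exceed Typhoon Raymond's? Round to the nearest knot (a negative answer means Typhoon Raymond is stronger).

Cyclone Gilda: ΔP = 139; V ≈ 5.96 × 139^0.662 ≈ 156.29 kt.
Typhoon Raymond: ΔP = 57; V ≈ 6.9 × 57^0.642 ≈ 92.50 kt.
Difference ≈ 156.29 − 92.50 = 63.79 → 64 kt.

64 kt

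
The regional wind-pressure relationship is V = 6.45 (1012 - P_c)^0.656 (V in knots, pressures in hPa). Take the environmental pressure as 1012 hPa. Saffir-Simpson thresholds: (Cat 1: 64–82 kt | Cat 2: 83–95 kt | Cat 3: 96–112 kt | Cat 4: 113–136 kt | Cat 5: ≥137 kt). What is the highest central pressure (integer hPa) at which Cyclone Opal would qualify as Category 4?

Category 4 begins at V = 113 kt.
Required ΔP = (113/6.45)^(1/0.656) = 17.519^1.524 ≈ 78.63 hPa.
P_c ≤ 1012 − 78.63 = 933.37, so the highest integer P_c is 933 hPa.

933 hPa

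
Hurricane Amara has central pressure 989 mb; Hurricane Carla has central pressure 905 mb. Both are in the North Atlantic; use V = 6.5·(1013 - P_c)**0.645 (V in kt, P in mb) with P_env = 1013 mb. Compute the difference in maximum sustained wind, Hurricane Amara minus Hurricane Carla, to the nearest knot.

-83 kt

Hurricane Amara: ΔP = 24; V ≈ 6.5 × 24^0.645 ≈ 50.48 kt.
Hurricane Carla: ΔP = 108; V ≈ 6.5 × 108^0.645 ≈ 133.19 kt.
Difference ≈ 50.48 − 133.19 = -82.71 → -83 kt.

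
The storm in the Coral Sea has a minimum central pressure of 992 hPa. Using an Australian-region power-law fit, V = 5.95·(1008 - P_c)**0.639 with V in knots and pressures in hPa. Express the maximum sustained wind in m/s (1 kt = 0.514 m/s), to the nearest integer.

18 m/s

ΔP = 1008 − 992 = 16 hPa.
V ≈ 5.95 × 16^0.639 = 5.95 × 5.881 ≈ 34.990 kt.
34.990 × 0.514 ≈ 17.99 m/s → 18 m/s.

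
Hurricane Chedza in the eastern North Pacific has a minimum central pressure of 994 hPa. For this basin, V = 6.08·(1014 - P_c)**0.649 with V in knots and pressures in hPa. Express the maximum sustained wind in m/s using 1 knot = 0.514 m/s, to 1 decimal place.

ΔP = 1014 − 994 = 20 hPa.
V ≈ 6.08 × 20^0.649 = 6.08 × 6.988 ≈ 42.489 kt.
42.489 × 0.514 ≈ 21.84 m/s → 21.8 m/s.

21.8 m/s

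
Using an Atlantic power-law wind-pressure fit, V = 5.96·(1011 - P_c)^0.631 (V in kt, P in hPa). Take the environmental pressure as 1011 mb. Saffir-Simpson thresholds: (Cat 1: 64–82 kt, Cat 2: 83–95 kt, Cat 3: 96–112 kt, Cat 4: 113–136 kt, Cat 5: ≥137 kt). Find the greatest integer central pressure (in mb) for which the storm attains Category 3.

Category 3 begins at V = 96 kt.
Required ΔP = (96/5.96)^(1/0.631) = 16.107^1.585 ≈ 81.82 mb.
P_c ≤ 1011 − 81.82 = 929.18, so the highest integer P_c is 929 mb.

929 mb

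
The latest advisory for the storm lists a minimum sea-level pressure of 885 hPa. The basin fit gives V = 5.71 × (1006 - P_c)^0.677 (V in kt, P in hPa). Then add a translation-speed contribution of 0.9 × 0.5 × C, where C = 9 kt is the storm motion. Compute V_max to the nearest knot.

ΔP = 1006 − 885 = 121 hPa.
121^0.677 ≈ 25.707.
V ≈ 5.71 × 25.707 ≈ 146.8 kt.
Translation term: 0.9 × 0.5 × 9 = 4.05 kt.
Corrected V ≈ 150.85 kt → 151 kt.

151 kt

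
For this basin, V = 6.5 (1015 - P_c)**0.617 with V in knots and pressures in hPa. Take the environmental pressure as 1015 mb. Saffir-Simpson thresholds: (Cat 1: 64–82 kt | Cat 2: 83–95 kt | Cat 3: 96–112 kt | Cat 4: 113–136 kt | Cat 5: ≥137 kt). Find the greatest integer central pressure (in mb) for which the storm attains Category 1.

974 mb

Category 1 begins at V = 64 kt.
Required ΔP = (64/6.5)^(1/0.617) = 9.846^1.621 ≈ 40.72 mb.
P_c ≤ 1015 − 40.72 = 974.28, so the highest integer P_c is 974 mb.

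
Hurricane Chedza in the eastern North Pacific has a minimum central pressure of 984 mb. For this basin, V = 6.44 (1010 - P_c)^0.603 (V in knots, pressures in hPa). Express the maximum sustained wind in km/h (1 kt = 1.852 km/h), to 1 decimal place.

85.1 km/h

ΔP = 1010 − 984 = 26 mb.
V ≈ 6.44 × 26^0.603 = 6.44 × 7.132 ≈ 45.932 kt.
45.932 × 1.852 ≈ 85.07 km/h → 85.1 km/h.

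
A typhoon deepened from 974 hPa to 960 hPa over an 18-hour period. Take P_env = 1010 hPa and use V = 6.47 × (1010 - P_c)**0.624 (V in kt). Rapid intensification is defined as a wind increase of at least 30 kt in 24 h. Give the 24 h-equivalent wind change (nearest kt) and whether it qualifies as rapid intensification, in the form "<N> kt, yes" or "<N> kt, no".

18 kt, no

V₁: ΔP = 36, V ≈ 6.47 × 36^0.624 ≈ 60.54 kt.
V₂: ΔP = 50, V ≈ 6.47 × 50^0.624 ≈ 74.31 kt.
ΔV over 18 h = 13.77 kt → 24 h equivalent = 13.77 × 24/18 ≈ 18.36 kt.
18 kt < 30 kt ⇒ not rapid intensification.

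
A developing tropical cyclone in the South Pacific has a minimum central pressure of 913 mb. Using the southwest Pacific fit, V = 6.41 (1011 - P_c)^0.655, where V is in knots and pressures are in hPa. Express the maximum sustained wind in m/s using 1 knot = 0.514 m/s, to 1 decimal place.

ΔP = 1011 − 913 = 98 mb.
V ≈ 6.41 × 98^0.655 = 6.41 × 20.149 ≈ 129.155 kt.
129.155 × 0.514 ≈ 66.39 m/s → 66.4 m/s.

66.4 m/s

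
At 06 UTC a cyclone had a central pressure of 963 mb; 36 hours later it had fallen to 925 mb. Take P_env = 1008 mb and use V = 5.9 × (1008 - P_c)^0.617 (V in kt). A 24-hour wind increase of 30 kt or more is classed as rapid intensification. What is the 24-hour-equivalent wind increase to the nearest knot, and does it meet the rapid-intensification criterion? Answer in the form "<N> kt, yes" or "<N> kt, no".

19 kt, no

V₁: ΔP = 45, V ≈ 5.9 × 45^0.617 ≈ 61.79 kt.
V₂: ΔP = 83, V ≈ 5.9 × 83^0.617 ≈ 90.14 kt.
ΔV over 36 h = 28.35 kt → 24 h equivalent = 28.35 × 24/36 ≈ 18.90 kt.
19 kt < 30 kt ⇒ not rapid intensification.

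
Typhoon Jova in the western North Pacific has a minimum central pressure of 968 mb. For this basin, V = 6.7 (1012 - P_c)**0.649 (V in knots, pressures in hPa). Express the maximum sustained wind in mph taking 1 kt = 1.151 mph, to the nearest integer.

90 mph

ΔP = 1012 − 968 = 44 mb.
V ≈ 6.7 × 44^0.649 = 6.7 × 11.657 ≈ 78.104 kt.
78.104 × 1.151 ≈ 89.90 mph → 90 mph.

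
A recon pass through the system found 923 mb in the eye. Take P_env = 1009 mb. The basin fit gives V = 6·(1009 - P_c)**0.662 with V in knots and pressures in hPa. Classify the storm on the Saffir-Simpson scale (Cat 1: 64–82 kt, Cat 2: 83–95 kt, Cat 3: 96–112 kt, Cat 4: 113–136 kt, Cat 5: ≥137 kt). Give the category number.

ΔP = 1009 − 923 = 86 mb.
V ≈ 6 × 86^0.662 = 6 × 19.08 ≈ 114 kt.
114 kt falls in the Category 4 band.

4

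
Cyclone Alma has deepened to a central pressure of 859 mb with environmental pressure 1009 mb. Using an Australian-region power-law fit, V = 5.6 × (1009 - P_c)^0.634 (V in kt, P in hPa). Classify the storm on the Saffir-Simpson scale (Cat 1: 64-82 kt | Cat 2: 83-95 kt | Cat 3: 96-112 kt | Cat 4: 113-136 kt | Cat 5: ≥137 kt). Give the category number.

4

ΔP = 1009 − 859 = 150 mb.
V ≈ 5.6 × 150^0.634 = 5.6 × 23.97 ≈ 134 kt.
134 kt falls in the Category 4 band.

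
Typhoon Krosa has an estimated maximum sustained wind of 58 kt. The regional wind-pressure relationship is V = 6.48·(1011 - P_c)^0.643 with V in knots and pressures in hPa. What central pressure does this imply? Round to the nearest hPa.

ΔP = (V / 6.48)^(1/0.643) = (58/6.48)^1.555.
58/6.48 = 8.951; 8.951^1.555 ≈ 30.22 hPa.
P_c = 1011 − 30.22 = 980.78 ≈ 981 hPa.

981 hPa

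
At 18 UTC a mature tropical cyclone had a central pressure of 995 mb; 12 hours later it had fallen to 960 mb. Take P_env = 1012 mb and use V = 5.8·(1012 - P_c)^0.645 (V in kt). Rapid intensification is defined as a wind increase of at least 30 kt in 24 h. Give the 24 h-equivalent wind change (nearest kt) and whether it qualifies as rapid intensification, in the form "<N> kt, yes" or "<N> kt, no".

V₁: ΔP = 17, V ≈ 5.8 × 17^0.645 ≈ 36.06 kt.
V₂: ΔP = 52, V ≈ 5.8 × 52^0.645 ≈ 74.17 kt.
ΔV over 12 h = 38.11 kt → 24 h equivalent = 38.11 × 24/12 ≈ 76.22 kt.
76 kt ≥ 30 kt ⇒ rapid intensification.

76 kt, yes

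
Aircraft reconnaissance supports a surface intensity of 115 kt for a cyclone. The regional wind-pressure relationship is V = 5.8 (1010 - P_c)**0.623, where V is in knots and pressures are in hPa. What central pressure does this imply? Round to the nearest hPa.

889 hPa

ΔP = (V / 5.8)^(1/0.623) = (115/5.8)^1.605.
115/5.8 = 19.828; 19.828^1.605 ≈ 120.86 hPa.
P_c = 1010 − 120.86 = 889.14 ≈ 889 hPa.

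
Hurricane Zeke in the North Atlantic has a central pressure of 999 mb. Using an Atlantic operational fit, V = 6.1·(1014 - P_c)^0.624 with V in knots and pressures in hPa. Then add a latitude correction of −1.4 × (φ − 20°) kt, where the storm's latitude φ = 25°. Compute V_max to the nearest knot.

26 kt

ΔP = 1014 − 999 = 15 mb.
15^0.624 ≈ 5.419.
V ≈ 6.1 × 5.419 ≈ 33.1 kt.
Latitude correction: −1.4 × (25 − 20) = -7 kt.
Corrected V ≈ 26.1 kt → 26 kt.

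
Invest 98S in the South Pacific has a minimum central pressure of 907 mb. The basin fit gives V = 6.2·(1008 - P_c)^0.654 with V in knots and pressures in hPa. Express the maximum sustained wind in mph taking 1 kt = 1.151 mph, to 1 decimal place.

ΔP = 1008 − 907 = 101 mb.
V ≈ 6.2 × 101^0.654 = 6.2 × 20.456 ≈ 126.829 kt.
126.829 × 1.151 ≈ 145.98 mph → 146.0 mph.

146.0 mph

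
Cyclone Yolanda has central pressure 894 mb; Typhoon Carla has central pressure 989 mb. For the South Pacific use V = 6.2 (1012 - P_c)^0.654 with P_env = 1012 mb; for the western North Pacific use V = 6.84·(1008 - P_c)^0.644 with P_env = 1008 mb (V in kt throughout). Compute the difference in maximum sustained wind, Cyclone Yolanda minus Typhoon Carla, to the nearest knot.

95 kt

Cyclone Yolanda: ΔP = 118; V ≈ 6.2 × 118^0.654 ≈ 140.41 kt.
Typhoon Carla: ΔP = 19; V ≈ 6.84 × 19^0.644 ≈ 45.56 kt.
Difference ≈ 140.41 − 45.56 = 94.85 → 95 kt.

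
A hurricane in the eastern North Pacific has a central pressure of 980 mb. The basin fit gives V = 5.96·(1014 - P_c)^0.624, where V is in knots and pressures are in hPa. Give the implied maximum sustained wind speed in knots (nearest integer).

54 kt

ΔP = 1014 − 980 = 34 mb.
34^0.624 ≈ 9.029.
V ≈ 5.96 × 9.029 ≈ 53.8 kt.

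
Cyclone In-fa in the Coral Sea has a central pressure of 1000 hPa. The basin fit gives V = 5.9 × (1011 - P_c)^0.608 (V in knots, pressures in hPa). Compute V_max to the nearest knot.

ΔP = 1011 − 1000 = 11 hPa.
11^0.608 ≈ 4.297.
V ≈ 5.9 × 4.297 ≈ 25.4 kt.

25 kt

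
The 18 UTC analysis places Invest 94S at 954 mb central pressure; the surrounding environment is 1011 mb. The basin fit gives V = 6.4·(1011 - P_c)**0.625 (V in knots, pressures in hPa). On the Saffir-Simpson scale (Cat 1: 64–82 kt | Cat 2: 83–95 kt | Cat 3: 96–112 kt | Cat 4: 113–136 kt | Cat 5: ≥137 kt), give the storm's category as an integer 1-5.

1

ΔP = 1011 − 954 = 57 mb.
V ≈ 6.4 × 57^0.625 = 6.4 × 12.51 ≈ 80 kt.
80 kt falls in the Category 1 band.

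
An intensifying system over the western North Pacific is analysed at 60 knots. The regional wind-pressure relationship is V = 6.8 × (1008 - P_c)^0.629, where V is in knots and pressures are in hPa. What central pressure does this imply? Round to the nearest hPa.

976 hPa

ΔP = (V / 6.8)^(1/0.629) = (60/6.8)^1.590.
60/6.8 = 8.824; 8.824^1.590 ≈ 31.87 hPa.
P_c = 1008 − 31.87 = 976.13 ≈ 976 hPa.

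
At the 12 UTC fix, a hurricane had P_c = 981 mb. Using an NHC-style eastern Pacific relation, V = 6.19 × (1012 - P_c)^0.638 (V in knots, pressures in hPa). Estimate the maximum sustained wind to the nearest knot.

ΔP = 1012 − 981 = 31 mb.
31^0.638 ≈ 8.943.
V ≈ 6.19 × 8.943 ≈ 55.4 kt.

55 kt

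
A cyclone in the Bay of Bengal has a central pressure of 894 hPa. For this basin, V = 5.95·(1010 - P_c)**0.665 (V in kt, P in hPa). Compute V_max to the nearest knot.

140 kt

ΔP = 1010 − 894 = 116 hPa.
116^0.665 ≈ 23.597.
V ≈ 5.95 × 23.597 ≈ 140.4 kt.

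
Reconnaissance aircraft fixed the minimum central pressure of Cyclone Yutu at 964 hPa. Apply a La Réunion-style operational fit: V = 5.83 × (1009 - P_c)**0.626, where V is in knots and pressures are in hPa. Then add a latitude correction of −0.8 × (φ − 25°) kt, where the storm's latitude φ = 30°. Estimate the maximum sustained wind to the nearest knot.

ΔP = 1009 − 964 = 45 hPa.
45^0.626 ≈ 10.837.
V ≈ 5.83 × 10.837 ≈ 63.2 kt.
Latitude correction: −0.8 × (30 − 25) = -4 kt.
Corrected V ≈ 59.2 kt → 59 kt.

59 kt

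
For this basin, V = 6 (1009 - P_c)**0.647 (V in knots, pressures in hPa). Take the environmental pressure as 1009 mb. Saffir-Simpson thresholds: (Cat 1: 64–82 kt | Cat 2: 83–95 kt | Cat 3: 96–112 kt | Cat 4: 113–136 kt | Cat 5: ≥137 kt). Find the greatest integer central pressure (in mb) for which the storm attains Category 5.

883 mb

Category 5 begins at V = 137 kt.
Required ΔP = (137/6)^(1/0.647) = 22.833^1.546 ≈ 125.83 mb.
P_c ≤ 1009 − 125.83 = 883.17, so the highest integer P_c is 883 mb.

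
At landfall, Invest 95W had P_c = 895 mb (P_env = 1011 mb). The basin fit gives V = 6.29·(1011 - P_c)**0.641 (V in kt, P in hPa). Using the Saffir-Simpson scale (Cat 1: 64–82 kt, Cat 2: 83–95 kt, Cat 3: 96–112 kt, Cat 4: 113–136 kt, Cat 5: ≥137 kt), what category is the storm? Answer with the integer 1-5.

ΔP = 1011 − 895 = 116 mb.
V ≈ 6.29 × 116^0.641 = 6.29 × 21.05 ≈ 132 kt.
132 kt falls in the Category 4 band.

4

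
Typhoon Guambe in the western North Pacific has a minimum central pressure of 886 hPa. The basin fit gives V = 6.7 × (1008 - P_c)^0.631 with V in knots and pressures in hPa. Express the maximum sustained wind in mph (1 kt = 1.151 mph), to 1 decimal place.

159.8 mph

ΔP = 1008 − 886 = 122 hPa.
V ≈ 6.7 × 122^0.631 = 6.7 × 20.725 ≈ 138.857 kt.
138.857 × 1.151 ≈ 159.82 mph → 159.8 mph.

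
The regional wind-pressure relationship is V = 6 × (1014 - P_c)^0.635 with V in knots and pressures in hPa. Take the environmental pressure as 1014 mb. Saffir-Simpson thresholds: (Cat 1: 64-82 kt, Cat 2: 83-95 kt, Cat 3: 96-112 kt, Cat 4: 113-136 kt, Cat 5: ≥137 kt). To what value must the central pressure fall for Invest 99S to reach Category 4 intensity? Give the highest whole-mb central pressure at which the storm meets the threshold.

912 mb

Category 4 begins at V = 113 kt.
Required ΔP = (113/6)^(1/0.635) = 18.833^1.575 ≈ 101.80 mb.
P_c ≤ 1014 − 101.80 = 912.20, so the highest integer P_c is 912 mb.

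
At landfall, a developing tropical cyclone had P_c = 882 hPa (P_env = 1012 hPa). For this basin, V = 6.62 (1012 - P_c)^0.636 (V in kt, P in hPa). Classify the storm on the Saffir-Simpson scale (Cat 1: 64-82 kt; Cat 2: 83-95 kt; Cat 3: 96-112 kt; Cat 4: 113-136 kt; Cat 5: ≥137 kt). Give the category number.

5

ΔP = 1012 − 882 = 130 hPa.
V ≈ 6.62 × 130^0.636 = 6.62 × 22.10 ≈ 146 kt.
146 kt falls in the Category 5 band.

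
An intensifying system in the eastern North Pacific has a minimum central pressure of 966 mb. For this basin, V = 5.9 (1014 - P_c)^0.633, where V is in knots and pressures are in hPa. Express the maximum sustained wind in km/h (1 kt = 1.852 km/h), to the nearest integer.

ΔP = 1014 − 966 = 48 mb.
V ≈ 5.9 × 48^0.633 = 5.9 × 11.594 ≈ 68.403 kt.
68.403 × 1.852 ≈ 126.68 km/h → 127 km/h.

127 km/h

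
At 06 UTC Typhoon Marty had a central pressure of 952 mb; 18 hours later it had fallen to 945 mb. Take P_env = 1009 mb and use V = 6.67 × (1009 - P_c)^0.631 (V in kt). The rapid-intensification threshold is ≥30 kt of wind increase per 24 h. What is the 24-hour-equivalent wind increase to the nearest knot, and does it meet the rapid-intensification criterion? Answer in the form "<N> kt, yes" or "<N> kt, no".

V₁: ΔP = 57, V ≈ 6.67 × 57^0.631 ≈ 85.52 kt.
V₂: ΔP = 64, V ≈ 6.67 × 64^0.631 ≈ 92.01 kt.
ΔV over 18 h = 6.49 kt → 24 h equivalent = 6.49 × 24/18 ≈ 8.65 kt.
9 kt < 30 kt ⇒ not rapid intensification.

9 kt, no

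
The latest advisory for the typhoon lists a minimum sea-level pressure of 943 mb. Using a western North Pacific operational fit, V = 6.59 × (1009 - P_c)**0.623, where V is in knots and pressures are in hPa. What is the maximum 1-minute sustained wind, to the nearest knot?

ΔP = 1009 − 943 = 66 mb.
66^0.623 ≈ 13.601.
V ≈ 6.59 × 13.601 ≈ 89.6 kt.

90 kt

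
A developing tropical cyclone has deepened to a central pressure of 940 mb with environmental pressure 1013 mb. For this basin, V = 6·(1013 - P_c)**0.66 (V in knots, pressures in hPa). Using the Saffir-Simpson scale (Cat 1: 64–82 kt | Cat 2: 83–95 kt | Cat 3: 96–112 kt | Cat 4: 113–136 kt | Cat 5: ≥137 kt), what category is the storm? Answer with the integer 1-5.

ΔP = 1013 − 940 = 73 mb.
V ≈ 6 × 73^0.66 = 6 × 16.97 ≈ 102 kt.
102 kt falls in the Category 3 band.

3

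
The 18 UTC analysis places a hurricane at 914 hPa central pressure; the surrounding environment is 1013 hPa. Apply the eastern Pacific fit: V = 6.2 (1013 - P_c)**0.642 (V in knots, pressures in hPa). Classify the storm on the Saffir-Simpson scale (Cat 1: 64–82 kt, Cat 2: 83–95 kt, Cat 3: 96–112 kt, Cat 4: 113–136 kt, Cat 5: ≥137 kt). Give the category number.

ΔP = 1013 − 914 = 99 hPa.
V ≈ 6.2 × 99^0.642 = 6.2 × 19.11 ≈ 118 kt.
118 kt falls in the Category 4 band.

4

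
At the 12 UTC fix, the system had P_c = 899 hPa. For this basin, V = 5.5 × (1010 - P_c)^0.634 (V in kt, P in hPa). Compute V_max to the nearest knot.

109 kt

ΔP = 1010 − 899 = 111 hPa.
111^0.634 ≈ 19.803.
V ≈ 5.5 × 19.803 ≈ 108.9 kt.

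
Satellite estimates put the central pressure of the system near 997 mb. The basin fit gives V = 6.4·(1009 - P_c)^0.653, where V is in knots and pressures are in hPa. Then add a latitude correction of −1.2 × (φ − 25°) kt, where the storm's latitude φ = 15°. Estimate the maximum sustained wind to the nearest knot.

44 kt

ΔP = 1009 − 997 = 12 mb.
12^0.653 ≈ 5.066.
V ≈ 6.4 × 5.066 ≈ 32.4 kt.
Latitude correction: −1.2 × (15 − 25) = 12 kt.
Corrected V ≈ 44.4 kt → 44 kt.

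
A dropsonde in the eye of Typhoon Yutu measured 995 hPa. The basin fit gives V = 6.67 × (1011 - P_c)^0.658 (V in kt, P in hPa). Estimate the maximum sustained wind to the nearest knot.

ΔP = 1011 − 995 = 16 hPa.
16^0.658 ≈ 6.199.
V ≈ 6.67 × 6.199 ≈ 41.3 kt.

41 kt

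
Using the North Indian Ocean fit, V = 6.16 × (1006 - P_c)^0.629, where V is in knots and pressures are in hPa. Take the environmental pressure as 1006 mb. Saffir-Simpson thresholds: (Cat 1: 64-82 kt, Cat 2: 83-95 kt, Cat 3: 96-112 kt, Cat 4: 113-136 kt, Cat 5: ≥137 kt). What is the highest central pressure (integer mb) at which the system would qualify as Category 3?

Category 3 begins at V = 96 kt.
Required ΔP = (96/6.16)^(1/0.629) = 15.584^1.590 ≈ 78.74 mb.
P_c ≤ 1006 − 78.74 = 927.26, so the highest integer P_c is 927 mb.

927 mb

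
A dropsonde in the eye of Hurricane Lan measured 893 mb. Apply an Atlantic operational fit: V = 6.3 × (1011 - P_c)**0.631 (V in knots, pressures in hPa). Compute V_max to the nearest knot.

128 kt

ΔP = 1011 − 893 = 118 mb.
118^0.631 ≈ 20.294.
V ≈ 6.3 × 20.294 ≈ 127.8 kt.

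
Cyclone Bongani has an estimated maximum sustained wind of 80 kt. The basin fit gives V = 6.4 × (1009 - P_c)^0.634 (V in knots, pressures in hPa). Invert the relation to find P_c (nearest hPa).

ΔP = (V / 6.4)^(1/0.634) = (80/6.4)^1.577.
80/6.4 = 12.500; 12.500^1.577 ≈ 53.72 hPa.
P_c = 1009 − 53.72 = 955.28 ≈ 955 hPa.

955 hPa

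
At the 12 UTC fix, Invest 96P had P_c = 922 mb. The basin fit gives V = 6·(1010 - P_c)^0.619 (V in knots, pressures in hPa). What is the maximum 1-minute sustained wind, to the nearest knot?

ΔP = 1010 − 922 = 88 mb.
88^0.619 ≈ 15.982.
V ≈ 6 × 15.982 ≈ 95.9 kt.

96 kt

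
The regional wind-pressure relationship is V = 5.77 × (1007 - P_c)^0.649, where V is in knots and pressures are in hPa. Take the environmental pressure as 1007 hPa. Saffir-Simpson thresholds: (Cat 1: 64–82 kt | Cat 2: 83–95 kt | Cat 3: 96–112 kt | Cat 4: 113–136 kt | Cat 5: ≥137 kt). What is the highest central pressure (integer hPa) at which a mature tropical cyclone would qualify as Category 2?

946 hPa

Category 2 begins at V = 83 kt.
Required ΔP = (83/5.77)^(1/0.649) = 14.385^1.541 ≈ 60.83 hPa.
P_c ≤ 1007 − 60.83 = 946.17, so the highest integer P_c is 946 hPa.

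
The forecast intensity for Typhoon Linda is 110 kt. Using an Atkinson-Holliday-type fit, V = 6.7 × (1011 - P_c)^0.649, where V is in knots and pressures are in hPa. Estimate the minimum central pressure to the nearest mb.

ΔP = (V / 6.7)^(1/0.649) = (110/6.7)^1.541.
110/6.7 = 16.418; 16.418^1.541 ≈ 74.58 mb.
P_c = 1011 − 74.58 = 936.42 ≈ 936 mb.

936 mb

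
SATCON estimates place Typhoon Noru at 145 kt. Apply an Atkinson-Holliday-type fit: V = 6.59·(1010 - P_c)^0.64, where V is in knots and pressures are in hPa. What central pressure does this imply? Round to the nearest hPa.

ΔP = (V / 6.59)^(1/0.64) = (145/6.59)^1.562.
145/6.59 = 22.003; 22.003^1.562 ≈ 125.21 hPa.
P_c = 1010 − 125.21 = 884.79 ≈ 885 hPa.

885 hPa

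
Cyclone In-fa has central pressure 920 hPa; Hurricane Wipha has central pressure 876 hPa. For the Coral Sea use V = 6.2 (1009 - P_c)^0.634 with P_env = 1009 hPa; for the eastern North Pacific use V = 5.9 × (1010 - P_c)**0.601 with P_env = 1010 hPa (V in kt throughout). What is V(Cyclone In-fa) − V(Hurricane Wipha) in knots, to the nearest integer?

Cyclone In-fa: ΔP = 89; V ≈ 6.2 × 89^0.634 ≈ 106.73 kt.
Hurricane Wipha: ΔP = 134; V ≈ 5.9 × 134^0.601 ≈ 112.01 kt.
Difference ≈ 106.73 − 112.01 = -5.28 → -5 kt.

-5 kt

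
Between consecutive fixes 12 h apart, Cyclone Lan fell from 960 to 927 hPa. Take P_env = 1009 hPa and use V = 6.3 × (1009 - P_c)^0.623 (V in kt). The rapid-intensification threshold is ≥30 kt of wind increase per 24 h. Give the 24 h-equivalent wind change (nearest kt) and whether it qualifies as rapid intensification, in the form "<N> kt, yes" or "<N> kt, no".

V₁: ΔP = 49, V ≈ 6.3 × 49^0.623 ≈ 71.18 kt.
V₂: ΔP = 82, V ≈ 6.3 × 82^0.623 ≈ 98.09 kt.
ΔV over 12 h = 26.91 kt → 24 h equivalent = 26.91 × 24/12 ≈ 53.82 kt.
54 kt ≥ 30 kt ⇒ rapid intensification.

54 kt, yes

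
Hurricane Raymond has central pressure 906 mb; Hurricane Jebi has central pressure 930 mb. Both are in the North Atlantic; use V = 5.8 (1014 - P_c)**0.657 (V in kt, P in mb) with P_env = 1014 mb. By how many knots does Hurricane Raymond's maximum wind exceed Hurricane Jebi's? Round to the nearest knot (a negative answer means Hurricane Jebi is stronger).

19 kt

Hurricane Raymond: ΔP = 108; V ≈ 5.8 × 108^0.657 ≈ 125.72 kt.
Hurricane Jebi: ΔP = 84; V ≈ 5.8 × 84^0.657 ≈ 106.58 kt.
Difference ≈ 125.72 − 106.58 = 19.14 → 19 kt.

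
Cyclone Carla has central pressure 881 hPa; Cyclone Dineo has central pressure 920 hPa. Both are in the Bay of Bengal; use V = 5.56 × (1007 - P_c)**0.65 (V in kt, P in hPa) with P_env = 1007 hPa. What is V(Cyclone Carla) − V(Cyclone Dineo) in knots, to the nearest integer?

Cyclone Carla: ΔP = 126; V ≈ 5.56 × 126^0.65 ≈ 128.92 kt.
Cyclone Dineo: ΔP = 87; V ≈ 5.56 × 87^0.65 ≈ 101.34 kt.
Difference ≈ 128.92 − 101.34 = 27.58 → 28 kt.

28 kt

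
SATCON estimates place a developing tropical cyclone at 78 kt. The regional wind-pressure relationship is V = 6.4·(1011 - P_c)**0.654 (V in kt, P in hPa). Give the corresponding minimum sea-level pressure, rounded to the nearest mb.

965 mb

ΔP = (V / 6.4)^(1/0.654) = (78/6.4)^1.529.
78/6.4 = 12.188; 12.188^1.529 ≈ 45.75 mb.
P_c = 1011 − 45.75 = 965.25 ≈ 965 mb.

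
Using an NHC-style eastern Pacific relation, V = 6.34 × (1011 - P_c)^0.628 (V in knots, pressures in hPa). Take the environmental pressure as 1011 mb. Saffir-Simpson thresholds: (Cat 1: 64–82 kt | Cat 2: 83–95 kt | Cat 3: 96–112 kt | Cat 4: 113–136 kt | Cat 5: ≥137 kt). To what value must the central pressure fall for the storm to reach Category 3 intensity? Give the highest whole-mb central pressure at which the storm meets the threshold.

935 mb

Category 3 begins at V = 96 kt.
Required ΔP = (96/6.34)^(1/0.628) = 15.142^1.592 ≈ 75.73 mb.
P_c ≤ 1011 − 75.73 = 935.27, so the highest integer P_c is 935 mb.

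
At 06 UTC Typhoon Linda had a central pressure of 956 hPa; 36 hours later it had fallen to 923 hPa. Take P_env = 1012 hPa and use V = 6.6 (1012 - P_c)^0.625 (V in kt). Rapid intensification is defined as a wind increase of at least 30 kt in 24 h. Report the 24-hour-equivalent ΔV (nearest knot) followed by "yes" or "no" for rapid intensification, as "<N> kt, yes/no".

V₁: ΔP = 56, V ≈ 6.6 × 56^0.625 ≈ 81.69 kt.
V₂: ΔP = 89, V ≈ 6.6 × 89^0.625 ≈ 109.12 kt.
ΔV over 36 h = 27.43 kt → 24 h equivalent = 27.43 × 24/36 ≈ 18.29 kt.
18 kt < 30 kt ⇒ not rapid intensification.

18 kt, no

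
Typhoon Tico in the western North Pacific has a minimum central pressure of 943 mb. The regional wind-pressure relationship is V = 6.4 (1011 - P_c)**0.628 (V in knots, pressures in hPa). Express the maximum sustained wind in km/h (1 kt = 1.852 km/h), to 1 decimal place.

ΔP = 1011 − 943 = 68 mb.
V ≈ 6.4 × 68^0.628 = 6.4 × 14.152 ≈ 90.572 kt.
90.572 × 1.852 ≈ 167.74 km/h → 167.7 km/h.

167.7 km/h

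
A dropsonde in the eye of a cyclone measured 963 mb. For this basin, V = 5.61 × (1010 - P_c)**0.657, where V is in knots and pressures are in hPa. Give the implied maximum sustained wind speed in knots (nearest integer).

ΔP = 1010 − 963 = 47 mb.
47^0.657 ≈ 12.548.
V ≈ 5.61 × 12.548 ≈ 70.4 kt.

70 kt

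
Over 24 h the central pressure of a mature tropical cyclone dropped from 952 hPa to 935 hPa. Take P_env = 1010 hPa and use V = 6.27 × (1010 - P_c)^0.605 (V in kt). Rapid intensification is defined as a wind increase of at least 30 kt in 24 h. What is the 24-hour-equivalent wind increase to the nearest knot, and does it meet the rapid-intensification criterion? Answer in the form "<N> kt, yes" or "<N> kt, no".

V₁: ΔP = 58, V ≈ 6.27 × 58^0.605 ≈ 73.14 kt.
V₂: ΔP = 75, V ≈ 6.27 × 75^0.605 ≈ 85.44 kt.
ΔV over 24 h = 12.30 kt → 24 h equivalent = 12.30 × 24/24 ≈ 12.30 kt.
12 kt < 30 kt ⇒ not rapid intensification.

12 kt, no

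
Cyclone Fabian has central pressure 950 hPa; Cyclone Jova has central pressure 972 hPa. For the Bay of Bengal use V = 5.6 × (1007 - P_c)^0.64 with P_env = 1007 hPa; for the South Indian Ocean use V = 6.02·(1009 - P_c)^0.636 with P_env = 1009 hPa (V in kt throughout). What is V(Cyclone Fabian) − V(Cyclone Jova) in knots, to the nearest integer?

Cyclone Fabian: ΔP = 57; V ≈ 5.6 × 57^0.64 ≈ 74.46 kt.
Cyclone Jova: ΔP = 37; V ≈ 6.02 × 37^0.636 ≈ 59.84 kt.
Difference ≈ 74.46 − 59.84 = 14.62 → 15 kt.

15 kt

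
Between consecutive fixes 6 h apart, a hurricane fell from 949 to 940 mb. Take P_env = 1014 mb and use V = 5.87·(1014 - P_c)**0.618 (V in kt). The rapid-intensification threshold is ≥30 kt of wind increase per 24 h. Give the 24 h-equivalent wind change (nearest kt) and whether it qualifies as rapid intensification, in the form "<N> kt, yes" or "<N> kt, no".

26 kt, no

V₁: ΔP = 65, V ≈ 5.87 × 65^0.618 ≈ 77.45 kt.
V₂: ΔP = 74, V ≈ 5.87 × 74^0.618 ≈ 83.91 kt.
ΔV over 6 h = 6.46 kt → 24 h equivalent = 6.46 × 24/6 ≈ 25.84 kt.
26 kt < 30 kt ⇒ not rapid intensification.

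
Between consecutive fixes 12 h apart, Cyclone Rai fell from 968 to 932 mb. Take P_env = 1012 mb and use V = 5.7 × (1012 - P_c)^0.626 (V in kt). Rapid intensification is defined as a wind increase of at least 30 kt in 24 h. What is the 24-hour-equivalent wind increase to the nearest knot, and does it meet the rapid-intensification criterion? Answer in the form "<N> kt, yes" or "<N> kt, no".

55 kt, yes

V₁: ΔP = 44, V ≈ 5.7 × 44^0.626 ≈ 60.91 kt.
V₂: ΔP = 80, V ≈ 5.7 × 80^0.626 ≈ 88.55 kt.
ΔV over 12 h = 27.64 kt → 24 h equivalent = 27.64 × 24/12 ≈ 55.28 kt.
55 kt ≥ 30 kt ⇒ rapid intensification.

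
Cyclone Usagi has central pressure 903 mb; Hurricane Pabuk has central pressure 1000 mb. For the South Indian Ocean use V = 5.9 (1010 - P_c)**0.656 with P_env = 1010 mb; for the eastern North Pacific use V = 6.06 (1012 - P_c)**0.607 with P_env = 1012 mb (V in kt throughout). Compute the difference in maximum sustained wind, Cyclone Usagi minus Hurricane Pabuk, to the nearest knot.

Cyclone Usagi: ΔP = 107; V ≈ 5.9 × 107^0.656 ≈ 126.51 kt.
Hurricane Pabuk: ΔP = 12; V ≈ 6.06 × 12^0.607 ≈ 27.39 kt.
Difference ≈ 126.51 − 27.39 = 99.12 → 99 kt.

99 kt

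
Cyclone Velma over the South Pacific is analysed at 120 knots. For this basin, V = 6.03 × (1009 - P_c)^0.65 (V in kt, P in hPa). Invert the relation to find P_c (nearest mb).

ΔP = (V / 6.03)^(1/0.65) = (120/6.03)^1.538.
120/6.03 = 19.900; 19.900^1.538 ≈ 99.60 mb.
P_c = 1009 − 99.60 = 909.40 ≈ 909 mb.

909 mb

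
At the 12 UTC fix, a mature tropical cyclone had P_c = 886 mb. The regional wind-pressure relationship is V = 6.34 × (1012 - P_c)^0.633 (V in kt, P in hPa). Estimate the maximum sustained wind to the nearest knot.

135 kt

ΔP = 1012 − 886 = 126 mb.
126^0.633 ≈ 21.357.
V ≈ 6.34 × 21.357 ≈ 135.4 kt.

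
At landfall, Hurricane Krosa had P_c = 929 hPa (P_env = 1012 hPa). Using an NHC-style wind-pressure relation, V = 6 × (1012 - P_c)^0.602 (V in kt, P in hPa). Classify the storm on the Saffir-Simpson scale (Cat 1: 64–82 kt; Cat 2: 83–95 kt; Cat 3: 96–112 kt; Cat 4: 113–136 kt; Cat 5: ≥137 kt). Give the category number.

2

ΔP = 1012 − 929 = 83 hPa.
V ≈ 6 × 83^0.602 = 6 × 14.30 ≈ 86 kt.
86 kt falls in the Category 2 band.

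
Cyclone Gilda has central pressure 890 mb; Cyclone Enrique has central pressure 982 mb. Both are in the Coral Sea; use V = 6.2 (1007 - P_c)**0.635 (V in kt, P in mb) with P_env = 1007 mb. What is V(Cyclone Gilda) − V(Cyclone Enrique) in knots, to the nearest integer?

80 kt

Cyclone Gilda: ΔP = 117; V ≈ 6.2 × 117^0.635 ≈ 127.55 kt.
Cyclone Enrique: ΔP = 25; V ≈ 6.2 × 25^0.635 ≈ 47.87 kt.
Difference ≈ 127.55 − 47.87 = 79.68 → 80 kt.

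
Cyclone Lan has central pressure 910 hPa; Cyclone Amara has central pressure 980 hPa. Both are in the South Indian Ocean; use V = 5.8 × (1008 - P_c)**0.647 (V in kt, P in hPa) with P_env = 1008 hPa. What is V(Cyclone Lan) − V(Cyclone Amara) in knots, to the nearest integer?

63 kt

Cyclone Lan: ΔP = 98; V ≈ 5.8 × 98^0.647 ≈ 112.66 kt.
Cyclone Amara: ΔP = 28; V ≈ 5.8 × 28^0.647 ≈ 50.09 kt.
Difference ≈ 112.66 − 50.09 = 62.57 → 63 kt.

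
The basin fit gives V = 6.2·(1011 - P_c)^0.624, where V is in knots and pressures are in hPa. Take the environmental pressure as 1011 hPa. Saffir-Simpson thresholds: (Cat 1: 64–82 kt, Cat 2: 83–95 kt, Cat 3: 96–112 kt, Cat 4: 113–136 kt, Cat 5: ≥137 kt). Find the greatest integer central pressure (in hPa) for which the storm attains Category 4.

Category 4 begins at V = 113 kt.
Required ΔP = (113/6.2)^(1/0.624) = 18.226^1.603 ≈ 104.79 hPa.
P_c ≤ 1011 − 104.79 = 906.21, so the highest integer P_c is 906 hPa.

906 hPa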